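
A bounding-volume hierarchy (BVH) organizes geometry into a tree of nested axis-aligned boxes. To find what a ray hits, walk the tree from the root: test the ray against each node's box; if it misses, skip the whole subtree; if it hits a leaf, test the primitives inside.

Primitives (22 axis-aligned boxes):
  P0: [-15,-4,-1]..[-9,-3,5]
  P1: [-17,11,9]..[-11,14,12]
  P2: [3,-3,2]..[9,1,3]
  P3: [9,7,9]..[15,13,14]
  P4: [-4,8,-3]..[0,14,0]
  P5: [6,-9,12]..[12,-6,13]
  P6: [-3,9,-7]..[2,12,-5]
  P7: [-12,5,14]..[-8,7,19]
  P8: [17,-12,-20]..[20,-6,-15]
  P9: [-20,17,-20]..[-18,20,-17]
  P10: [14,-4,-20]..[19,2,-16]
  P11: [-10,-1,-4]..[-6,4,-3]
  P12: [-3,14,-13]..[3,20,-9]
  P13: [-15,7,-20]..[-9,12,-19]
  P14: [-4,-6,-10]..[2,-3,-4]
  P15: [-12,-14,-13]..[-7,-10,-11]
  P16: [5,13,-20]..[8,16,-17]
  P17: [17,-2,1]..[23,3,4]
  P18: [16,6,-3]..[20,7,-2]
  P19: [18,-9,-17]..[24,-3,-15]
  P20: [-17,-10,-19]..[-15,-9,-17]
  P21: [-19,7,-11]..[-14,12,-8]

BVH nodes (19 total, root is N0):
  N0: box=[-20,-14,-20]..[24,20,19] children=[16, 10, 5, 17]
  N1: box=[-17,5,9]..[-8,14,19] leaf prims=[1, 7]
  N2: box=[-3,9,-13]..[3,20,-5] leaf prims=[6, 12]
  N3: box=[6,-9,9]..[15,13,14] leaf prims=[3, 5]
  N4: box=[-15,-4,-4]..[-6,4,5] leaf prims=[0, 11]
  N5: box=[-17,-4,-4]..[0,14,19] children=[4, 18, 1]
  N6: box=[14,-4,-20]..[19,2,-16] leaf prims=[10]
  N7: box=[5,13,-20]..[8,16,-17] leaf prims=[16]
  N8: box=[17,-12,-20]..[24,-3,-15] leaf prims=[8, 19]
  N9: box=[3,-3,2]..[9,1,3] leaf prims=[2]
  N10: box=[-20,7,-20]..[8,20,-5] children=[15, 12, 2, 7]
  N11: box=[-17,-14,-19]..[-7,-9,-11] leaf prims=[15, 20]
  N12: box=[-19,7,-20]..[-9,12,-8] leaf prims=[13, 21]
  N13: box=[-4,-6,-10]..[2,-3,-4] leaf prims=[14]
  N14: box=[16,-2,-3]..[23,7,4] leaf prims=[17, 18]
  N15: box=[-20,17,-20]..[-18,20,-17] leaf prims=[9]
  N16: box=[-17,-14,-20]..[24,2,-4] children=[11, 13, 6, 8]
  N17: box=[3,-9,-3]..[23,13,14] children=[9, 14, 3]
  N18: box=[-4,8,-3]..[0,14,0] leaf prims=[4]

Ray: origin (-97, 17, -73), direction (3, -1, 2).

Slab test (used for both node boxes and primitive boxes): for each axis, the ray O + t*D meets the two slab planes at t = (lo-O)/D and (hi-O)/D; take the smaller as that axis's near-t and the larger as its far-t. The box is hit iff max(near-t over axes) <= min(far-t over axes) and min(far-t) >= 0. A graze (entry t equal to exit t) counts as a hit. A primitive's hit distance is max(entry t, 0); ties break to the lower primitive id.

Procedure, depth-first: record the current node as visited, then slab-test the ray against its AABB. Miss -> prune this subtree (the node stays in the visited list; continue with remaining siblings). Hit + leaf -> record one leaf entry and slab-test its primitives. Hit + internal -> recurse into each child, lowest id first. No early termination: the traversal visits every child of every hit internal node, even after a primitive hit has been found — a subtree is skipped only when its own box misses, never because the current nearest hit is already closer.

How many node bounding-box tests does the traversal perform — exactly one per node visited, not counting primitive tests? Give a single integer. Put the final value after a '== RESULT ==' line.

Trace the traversal:
N0 x:[77/3,121/3] y:[-3,31] z:[53/2,46] -> hit [53/2,31], descend [5, 10, 16, 17]
  N5 x:[80/3,97/3] y:[3,21] z:[69/2,46] -> miss, prune
  N10 x:[77/3,35] y:[-3,10] z:[53/2,34] -> miss, prune
  N16 x:[80/3,121/3] y:[15,31] z:[53/2,69/2] -> hit [80/3,31], descend [6, 8, 11, 13]
    N6 x:[37,116/3] y:[15,21] z:[53/2,57/2] -> miss, prune
    N8 x:[38,121/3] y:[20,29] z:[53/2,29] -> miss, prune
    N11 x:[80/3,30] y:[26,31] z:[27,31] -> hit [27,30] leaf, test {P15@t=30, P20@t=27}
    N13 x:[31,33] y:[20,23] z:[63/2,69/2] -> miss, prune
  N17 x:[100/3,40] y:[4,26] z:[35,87/2] -> miss, prune

Summary -> nodes [0, 5, 10, 16, 6, 8, 11, 13, 17]; box-tests=9; leaf-entries=1; first=P20

== RESULT ==
9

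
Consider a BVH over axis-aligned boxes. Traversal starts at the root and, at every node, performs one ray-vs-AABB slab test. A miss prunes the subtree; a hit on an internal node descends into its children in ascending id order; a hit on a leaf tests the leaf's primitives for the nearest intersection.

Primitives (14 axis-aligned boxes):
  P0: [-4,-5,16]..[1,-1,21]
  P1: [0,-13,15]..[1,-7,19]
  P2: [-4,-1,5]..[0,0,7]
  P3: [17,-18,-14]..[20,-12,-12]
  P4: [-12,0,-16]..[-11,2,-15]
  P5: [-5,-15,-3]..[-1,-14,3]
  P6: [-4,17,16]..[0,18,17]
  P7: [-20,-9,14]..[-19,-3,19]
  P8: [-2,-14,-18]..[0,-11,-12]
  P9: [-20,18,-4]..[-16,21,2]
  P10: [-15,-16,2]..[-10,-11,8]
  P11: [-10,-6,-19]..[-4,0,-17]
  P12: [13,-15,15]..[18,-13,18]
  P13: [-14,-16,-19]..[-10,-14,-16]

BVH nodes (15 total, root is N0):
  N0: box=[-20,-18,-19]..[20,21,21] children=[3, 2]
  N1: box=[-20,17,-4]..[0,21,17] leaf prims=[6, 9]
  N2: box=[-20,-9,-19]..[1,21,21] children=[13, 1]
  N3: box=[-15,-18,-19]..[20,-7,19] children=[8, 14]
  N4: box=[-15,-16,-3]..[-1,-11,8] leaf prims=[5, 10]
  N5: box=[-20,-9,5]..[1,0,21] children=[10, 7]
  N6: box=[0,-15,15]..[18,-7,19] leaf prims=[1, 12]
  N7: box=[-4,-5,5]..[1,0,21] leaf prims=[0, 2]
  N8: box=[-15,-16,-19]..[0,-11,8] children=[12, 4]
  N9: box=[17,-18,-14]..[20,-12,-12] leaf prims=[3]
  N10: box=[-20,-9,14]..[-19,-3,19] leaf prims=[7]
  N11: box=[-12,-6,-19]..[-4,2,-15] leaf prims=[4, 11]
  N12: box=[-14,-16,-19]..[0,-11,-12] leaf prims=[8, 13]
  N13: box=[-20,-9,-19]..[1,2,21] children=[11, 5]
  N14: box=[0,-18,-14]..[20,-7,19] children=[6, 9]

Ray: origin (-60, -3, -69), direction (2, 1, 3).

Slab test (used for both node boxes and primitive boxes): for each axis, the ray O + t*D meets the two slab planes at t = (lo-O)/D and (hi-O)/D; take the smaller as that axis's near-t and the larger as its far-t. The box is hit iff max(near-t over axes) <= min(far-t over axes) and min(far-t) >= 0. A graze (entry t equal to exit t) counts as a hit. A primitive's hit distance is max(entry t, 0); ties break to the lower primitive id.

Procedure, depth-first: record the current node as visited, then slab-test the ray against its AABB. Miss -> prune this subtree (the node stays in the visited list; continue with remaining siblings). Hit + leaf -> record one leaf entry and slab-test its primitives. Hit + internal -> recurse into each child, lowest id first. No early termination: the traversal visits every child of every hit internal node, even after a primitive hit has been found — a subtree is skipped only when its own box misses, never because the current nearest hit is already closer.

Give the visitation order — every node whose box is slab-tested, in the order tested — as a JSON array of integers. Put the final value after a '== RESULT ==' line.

Traverse from the root:
N0 x:[20,40] y:[-15,24] z:[50/3,30] -> hit [20,24], descend [2, 3]
  N2 x:[20,61/2] y:[-6,24] z:[50/3,30] -> hit [20,24], descend [1, 13]
    N1 x:[20,30] y:[20,24] z:[65/3,86/3] -> hit [65/3,24] leaf, test {P6(miss), P9@t=65/3}
    N13 x:[20,61/2] y:[-6,5] z:[50/3,30] -> miss, prune
  N3 x:[45/2,40] y:[-15,-4] z:[50/3,88/3] -> miss, prune

order=[0, 2, 1, 13, 3]  |boxes|=5  |leaves|=1  hit=P9

== RESULT ==
[0, 2, 1, 13, 3]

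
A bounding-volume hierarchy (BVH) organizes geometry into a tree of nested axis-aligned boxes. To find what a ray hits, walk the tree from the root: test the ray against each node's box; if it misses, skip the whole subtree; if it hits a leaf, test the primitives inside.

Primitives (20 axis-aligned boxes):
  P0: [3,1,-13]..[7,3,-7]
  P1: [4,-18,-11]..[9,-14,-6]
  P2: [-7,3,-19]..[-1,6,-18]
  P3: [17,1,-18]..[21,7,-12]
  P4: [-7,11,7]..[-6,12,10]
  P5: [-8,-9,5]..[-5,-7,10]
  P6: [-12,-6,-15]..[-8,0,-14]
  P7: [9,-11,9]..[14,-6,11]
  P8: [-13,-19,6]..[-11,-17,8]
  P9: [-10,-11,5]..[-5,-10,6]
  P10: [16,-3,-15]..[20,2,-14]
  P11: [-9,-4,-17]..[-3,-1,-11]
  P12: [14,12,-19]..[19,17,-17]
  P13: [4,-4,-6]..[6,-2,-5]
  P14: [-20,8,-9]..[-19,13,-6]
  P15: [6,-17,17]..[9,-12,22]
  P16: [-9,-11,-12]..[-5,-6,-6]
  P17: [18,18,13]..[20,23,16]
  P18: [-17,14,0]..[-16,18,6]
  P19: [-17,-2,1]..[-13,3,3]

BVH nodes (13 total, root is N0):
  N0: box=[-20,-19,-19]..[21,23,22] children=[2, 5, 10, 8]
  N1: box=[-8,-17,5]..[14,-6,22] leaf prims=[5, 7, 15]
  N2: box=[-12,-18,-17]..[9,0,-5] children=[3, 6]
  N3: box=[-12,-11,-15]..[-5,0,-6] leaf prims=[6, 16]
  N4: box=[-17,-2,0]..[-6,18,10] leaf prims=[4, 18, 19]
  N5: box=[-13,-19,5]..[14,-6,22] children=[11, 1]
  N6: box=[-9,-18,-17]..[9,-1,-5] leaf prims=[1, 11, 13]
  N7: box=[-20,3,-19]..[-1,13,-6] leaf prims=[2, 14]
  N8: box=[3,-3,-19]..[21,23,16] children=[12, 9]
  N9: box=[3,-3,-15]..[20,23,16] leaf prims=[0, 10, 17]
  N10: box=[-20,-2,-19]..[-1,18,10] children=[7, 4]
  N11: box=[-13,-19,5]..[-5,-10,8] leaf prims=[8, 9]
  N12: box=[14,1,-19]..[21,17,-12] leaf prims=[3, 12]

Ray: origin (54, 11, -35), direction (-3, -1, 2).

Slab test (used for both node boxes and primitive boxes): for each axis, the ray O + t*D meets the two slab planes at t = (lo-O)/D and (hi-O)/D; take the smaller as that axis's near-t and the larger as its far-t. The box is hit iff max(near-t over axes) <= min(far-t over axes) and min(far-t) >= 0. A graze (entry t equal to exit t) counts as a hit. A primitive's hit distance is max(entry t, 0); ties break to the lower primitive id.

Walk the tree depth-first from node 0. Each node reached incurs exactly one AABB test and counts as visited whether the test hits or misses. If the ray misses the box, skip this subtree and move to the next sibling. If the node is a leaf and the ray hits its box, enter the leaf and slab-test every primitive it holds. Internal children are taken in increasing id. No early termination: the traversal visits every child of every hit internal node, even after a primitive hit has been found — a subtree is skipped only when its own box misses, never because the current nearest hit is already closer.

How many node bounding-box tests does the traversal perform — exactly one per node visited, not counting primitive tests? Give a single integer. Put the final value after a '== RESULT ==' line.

Trace the traversal:
N0 x:[11,74/3] y:[-12,30] z:[8,57/2] -> hit [11,74/3], descend [2, 5, 8, 10]
  N2 x:[15,22] y:[11,29] z:[9,15] -> hit [15,15], descend [3, 6]
    N3 x:[59/3,22] y:[11,22] z:[10,29/2] -> miss, prune
    N6 x:[15,21] y:[12,29] z:[9,15] -> hit [15,15] leaf, test {P1(miss), P11(miss), P13(miss)}
  N5 x:[40/3,67/3] y:[17,30] z:[20,57/2] -> hit [20,67/3], descend [1, 11]
    N1 x:[40/3,62/3] y:[17,28] z:[20,57/2] -> hit [20,62/3] leaf, test {P5@t=20, P7(miss), P15(miss)}
    N11 x:[59/3,67/3] y:[21,30] z:[20,43/2] -> hit [21,43/2] leaf, test {P8(miss), P9(miss)}
  N8 x:[11,17] y:[-12,14] z:[8,51/2] -> hit [11,14], descend [9, 12]
    N9 x:[34/3,17] y:[-12,14] z:[10,51/2] -> hit [34/3,14] leaf, test {P0(miss), P10(miss), P17(miss)}
    N12 x:[11,40/3] y:[-6,10] z:[8,23/2] -> miss, prune
  N10 x:[55/3,74/3] y:[-7,13] z:[8,45/2] -> miss, prune

11 AABB tests over nodes [0, 2, 3, 6, 5, 1, 11, 8, 9, 12, 10]; 4 leaves entered; closest P5.

== RESULT ==
11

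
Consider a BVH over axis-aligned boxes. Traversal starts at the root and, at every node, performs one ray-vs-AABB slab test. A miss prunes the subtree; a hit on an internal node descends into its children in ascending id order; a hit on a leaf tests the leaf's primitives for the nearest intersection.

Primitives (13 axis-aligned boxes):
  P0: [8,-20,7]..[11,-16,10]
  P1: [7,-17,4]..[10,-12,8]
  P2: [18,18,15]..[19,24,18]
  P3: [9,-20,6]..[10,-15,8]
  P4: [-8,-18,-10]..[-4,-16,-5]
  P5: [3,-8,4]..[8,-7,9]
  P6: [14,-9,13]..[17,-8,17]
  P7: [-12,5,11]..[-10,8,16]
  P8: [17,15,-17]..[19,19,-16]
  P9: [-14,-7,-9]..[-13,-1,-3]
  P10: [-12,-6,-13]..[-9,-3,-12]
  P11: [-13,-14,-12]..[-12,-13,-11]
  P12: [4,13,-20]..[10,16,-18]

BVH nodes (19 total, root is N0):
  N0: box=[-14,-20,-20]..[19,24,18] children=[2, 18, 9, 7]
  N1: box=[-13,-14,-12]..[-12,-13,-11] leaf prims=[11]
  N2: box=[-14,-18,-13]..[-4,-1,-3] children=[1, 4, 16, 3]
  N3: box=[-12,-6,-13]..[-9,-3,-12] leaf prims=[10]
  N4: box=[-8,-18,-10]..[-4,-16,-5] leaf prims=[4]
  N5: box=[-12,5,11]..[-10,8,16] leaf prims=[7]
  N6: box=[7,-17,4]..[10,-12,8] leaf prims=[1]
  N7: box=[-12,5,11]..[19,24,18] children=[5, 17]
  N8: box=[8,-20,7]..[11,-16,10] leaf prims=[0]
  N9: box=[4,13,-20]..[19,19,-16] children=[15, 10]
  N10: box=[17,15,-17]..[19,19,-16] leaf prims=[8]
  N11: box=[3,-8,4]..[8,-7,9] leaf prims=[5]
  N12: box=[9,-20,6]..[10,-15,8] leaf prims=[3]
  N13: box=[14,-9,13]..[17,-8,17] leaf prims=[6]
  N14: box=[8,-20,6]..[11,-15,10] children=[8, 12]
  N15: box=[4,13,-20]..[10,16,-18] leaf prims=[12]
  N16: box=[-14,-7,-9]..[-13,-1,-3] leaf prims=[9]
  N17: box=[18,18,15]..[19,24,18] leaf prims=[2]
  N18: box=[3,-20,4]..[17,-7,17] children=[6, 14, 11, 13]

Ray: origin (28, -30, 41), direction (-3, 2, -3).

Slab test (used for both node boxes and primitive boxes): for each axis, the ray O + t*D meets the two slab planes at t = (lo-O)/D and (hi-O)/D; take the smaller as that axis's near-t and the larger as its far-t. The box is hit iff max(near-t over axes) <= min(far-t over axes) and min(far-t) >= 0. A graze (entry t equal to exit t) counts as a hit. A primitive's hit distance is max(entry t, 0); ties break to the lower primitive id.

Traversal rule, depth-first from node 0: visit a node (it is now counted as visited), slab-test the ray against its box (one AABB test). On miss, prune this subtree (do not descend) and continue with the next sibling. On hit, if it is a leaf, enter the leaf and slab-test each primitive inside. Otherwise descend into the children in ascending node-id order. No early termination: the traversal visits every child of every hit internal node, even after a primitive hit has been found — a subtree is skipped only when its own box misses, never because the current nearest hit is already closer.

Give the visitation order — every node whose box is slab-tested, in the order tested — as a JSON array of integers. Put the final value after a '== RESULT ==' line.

Walk:
N0 x:[3,14] y:[5,27] z:[23/3,61/3] -> hit [23/3,14], descend [2, 7, 9, 18]
  N2 x:[32/3,14] y:[6,29/2] z:[44/3,18] -> miss, prune
  N7 x:[3,40/3] y:[35/2,27] z:[23/3,10] -> miss, prune
  N9 x:[3,8] y:[43/2,49/2] z:[19,61/3] -> miss, prune
  N18 x:[11/3,25/3] y:[5,23/2] z:[8,37/3] -> hit [8,25/3], descend [6, 11, 13, 14]
    N6 x:[6,7] y:[13/2,9] z:[11,37/3] -> miss, prune
    N11 x:[20/3,25/3] y:[11,23/2] z:[32/3,37/3] -> miss, prune
    N13 x:[11/3,14/3] y:[21/2,11] z:[8,28/3] -> miss, prune
    N14 x:[17/3,20/3] y:[5,15/2] z:[31/3,35/3] -> miss, prune

Summary -> nodes [0, 2, 7, 9, 18, 6, 11, 13, 14]; box-tests=9; leaf-entries=0; first=miss

== RESULT ==
[0, 2, 7, 9, 18, 6, 11, 13, 14]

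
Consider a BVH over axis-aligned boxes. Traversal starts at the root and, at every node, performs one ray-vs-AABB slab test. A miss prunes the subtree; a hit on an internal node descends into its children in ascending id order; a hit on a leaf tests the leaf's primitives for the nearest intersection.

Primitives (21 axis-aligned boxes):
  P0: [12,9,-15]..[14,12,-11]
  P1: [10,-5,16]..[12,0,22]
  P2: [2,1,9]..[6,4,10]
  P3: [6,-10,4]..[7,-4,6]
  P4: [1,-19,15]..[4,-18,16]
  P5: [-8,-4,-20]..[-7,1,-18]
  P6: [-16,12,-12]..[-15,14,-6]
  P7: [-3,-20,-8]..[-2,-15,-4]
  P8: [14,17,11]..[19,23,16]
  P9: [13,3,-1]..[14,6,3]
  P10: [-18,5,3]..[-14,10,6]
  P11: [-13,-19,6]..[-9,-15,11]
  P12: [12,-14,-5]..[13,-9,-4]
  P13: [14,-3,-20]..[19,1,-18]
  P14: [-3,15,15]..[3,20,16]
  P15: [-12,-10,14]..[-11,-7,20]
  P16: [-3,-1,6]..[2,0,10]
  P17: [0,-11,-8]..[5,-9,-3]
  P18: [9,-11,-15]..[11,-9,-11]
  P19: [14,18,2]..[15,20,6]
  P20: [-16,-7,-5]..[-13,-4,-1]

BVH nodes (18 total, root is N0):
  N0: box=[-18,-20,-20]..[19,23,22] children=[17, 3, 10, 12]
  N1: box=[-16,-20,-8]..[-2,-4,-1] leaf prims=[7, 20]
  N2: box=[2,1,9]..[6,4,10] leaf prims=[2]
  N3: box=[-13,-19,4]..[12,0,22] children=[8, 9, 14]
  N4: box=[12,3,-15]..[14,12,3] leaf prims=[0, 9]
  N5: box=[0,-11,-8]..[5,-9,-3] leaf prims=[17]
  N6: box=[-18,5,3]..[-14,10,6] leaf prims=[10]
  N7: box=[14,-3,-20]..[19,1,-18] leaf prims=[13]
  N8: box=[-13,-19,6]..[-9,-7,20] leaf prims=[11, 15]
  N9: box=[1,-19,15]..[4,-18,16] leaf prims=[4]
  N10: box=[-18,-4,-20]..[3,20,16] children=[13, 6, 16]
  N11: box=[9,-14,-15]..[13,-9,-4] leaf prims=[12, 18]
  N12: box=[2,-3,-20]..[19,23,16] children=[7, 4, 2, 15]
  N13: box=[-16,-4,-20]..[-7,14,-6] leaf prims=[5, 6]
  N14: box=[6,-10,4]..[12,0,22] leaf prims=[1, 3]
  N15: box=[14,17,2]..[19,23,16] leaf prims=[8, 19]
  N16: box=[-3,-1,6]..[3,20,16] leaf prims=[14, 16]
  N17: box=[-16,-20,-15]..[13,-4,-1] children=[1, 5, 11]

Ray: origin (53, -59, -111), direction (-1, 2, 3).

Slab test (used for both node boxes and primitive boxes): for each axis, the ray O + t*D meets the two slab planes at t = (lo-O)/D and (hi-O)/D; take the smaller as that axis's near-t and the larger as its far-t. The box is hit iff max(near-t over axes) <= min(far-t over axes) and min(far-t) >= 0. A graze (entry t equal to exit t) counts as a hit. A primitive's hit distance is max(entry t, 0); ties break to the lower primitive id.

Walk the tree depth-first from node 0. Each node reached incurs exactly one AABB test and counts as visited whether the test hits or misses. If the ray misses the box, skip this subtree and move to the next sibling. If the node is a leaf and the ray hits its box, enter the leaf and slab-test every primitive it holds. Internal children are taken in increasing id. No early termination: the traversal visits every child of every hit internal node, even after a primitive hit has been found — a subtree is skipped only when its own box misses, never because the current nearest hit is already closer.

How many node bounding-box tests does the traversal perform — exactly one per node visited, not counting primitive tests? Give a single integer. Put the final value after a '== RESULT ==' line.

Traverse from the root:
N0 x:[34,71] y:[39/2,41] z:[91/3,133/3] -> hit [34,41], descend [3, 10, 12, 17]
  N3 x:[41,66] y:[20,59/2] z:[115/3,133/3] -> miss, prune
  N10 x:[50,71] y:[55/2,79/2] z:[91/3,127/3] -> miss, prune
  N12 x:[34,51] y:[28,41] z:[91/3,127/3] -> hit [34,41], descend [2, 4, 7, 15]
    N2 x:[47,51] y:[30,63/2] z:[40,121/3] -> miss, prune
    N4 x:[39,41] y:[31,71/2] z:[32,38] -> miss, prune
    N7 x:[34,39] y:[28,30] z:[91/3,31] -> miss, prune
    N15 x:[34,39] y:[38,41] z:[113/3,127/3] -> hit [38,39] leaf, test {P8(miss), P19@t=77/2}
  N17 x:[40,69] y:[39/2,55/2] z:[32,110/3] -> miss, prune

Summary -> nodes [0, 3, 10, 12, 2, 4, 7, 15, 17]; box-tests=9; leaf-entries=1; first=P19

== RESULT ==
9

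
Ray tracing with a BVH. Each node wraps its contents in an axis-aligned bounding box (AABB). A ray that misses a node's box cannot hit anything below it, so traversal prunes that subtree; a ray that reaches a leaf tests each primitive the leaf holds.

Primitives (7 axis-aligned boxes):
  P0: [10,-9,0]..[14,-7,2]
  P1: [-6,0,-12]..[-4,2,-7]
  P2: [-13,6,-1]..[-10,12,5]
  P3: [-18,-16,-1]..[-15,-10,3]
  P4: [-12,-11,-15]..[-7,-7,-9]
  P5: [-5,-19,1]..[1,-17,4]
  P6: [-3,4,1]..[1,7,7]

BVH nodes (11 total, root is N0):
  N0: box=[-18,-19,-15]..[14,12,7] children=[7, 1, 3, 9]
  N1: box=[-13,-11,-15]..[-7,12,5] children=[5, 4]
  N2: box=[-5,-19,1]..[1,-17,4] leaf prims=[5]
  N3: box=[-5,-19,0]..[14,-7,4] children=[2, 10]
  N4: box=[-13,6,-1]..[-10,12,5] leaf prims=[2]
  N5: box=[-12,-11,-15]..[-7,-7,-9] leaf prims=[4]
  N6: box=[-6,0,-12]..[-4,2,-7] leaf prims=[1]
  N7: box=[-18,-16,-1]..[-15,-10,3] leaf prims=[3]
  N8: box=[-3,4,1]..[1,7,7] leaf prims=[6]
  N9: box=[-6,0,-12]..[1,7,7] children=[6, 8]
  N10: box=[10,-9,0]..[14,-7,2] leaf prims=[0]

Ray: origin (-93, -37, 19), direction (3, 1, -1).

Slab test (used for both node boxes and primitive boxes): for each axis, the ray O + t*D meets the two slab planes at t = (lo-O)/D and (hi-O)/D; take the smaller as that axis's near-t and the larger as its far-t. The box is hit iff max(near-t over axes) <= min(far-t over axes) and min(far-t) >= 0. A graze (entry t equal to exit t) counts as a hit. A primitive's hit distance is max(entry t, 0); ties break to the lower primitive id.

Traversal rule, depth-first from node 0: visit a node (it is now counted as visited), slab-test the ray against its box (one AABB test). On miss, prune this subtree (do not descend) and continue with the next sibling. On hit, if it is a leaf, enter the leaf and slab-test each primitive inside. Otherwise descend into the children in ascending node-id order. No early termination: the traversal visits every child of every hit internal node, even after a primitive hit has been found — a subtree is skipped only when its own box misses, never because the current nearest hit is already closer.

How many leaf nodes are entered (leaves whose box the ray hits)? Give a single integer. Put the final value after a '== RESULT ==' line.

Trace the traversal:
N0 x:[25,107/3] y:[18,49] z:[12,34] -> hit [25,34], descend [1, 3, 7, 9]
  N1 x:[80/3,86/3] y:[26,49] z:[14,34] -> hit [80/3,86/3], descend [4, 5]
    N4 x:[80/3,83/3] y:[43,49] z:[14,20] -> miss, prune
    N5 x:[27,86/3] y:[26,30] z:[28,34] -> hit [28,86/3] leaf, test {P4@t=28}
  N3 x:[88/3,107/3] y:[18,30] z:[15,19] -> miss, prune
  N7 x:[25,26] y:[21,27] z:[16,20] -> miss, prune
  N9 x:[29,94/3] y:[37,44] z:[12,31] -> miss, prune

7 AABB tests over nodes [0, 1, 4, 5, 3, 7, 9]; 1 leaf entered; closest P4.

== RESULT ==
1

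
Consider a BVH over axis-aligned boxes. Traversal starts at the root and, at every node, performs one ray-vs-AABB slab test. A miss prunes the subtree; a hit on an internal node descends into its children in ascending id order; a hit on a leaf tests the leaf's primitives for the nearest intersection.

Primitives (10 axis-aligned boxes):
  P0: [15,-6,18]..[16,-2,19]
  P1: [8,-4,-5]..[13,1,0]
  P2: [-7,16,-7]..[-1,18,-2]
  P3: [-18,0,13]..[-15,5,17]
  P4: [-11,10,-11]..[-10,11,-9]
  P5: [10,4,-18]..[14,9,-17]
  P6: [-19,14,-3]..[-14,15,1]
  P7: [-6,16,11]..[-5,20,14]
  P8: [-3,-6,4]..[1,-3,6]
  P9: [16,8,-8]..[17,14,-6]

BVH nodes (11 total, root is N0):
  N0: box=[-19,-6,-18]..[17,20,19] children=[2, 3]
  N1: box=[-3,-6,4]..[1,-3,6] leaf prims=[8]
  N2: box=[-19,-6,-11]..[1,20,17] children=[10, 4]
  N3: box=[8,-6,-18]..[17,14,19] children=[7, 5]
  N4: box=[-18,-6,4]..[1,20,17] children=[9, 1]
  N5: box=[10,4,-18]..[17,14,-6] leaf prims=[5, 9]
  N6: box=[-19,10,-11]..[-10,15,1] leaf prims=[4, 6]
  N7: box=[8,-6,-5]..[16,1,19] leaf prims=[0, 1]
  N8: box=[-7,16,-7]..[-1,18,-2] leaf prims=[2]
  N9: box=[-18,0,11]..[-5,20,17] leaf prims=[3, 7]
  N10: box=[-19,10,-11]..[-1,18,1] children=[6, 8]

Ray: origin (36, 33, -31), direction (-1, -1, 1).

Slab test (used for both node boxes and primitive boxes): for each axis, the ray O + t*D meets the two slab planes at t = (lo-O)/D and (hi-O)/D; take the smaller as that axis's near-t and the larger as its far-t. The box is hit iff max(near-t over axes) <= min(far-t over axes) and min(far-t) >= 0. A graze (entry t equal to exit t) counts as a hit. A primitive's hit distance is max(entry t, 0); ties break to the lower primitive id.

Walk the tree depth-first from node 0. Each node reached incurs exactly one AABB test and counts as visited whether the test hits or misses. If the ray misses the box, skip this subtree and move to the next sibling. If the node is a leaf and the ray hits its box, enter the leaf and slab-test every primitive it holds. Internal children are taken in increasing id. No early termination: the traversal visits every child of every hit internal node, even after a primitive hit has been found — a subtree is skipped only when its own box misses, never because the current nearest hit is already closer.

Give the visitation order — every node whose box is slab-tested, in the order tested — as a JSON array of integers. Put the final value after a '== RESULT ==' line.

Trace the traversal:
N0 x:[19,55] y:[13,39] z:[13,50] -> hit [19,39], descend [2, 3]
  N2 x:[35,55] y:[13,39] z:[20,48] -> hit [35,39], descend [4, 10]
    N4 x:[35,54] y:[13,39] z:[35,48] -> hit [35,39], descend [1, 9]
      N1 x:[35,39] y:[36,39] z:[35,37] -> hit [36,37] leaf, test {P8@t=36}
      N9 x:[41,54] y:[13,33] z:[42,48] -> miss, prune
    N10 x:[37,55] y:[15,23] z:[20,32] -> miss, prune
  N3 x:[19,28] y:[19,39] z:[13,50] -> hit [19,28], descend [5, 7]
    N5 x:[19,26] y:[19,29] z:[13,25] -> hit [19,25] leaf, test {P5(miss), P9(miss)}
    N7 x:[20,28] y:[32,39] z:[26,50] -> miss, prune

Visited [0, 2, 4, 1, 9, 10, 3, 5, 7]. Tests: 9 box, 2 leaf. Nearest: P8.

== RESULT ==
[0, 2, 4, 1, 9, 10, 3, 5, 7]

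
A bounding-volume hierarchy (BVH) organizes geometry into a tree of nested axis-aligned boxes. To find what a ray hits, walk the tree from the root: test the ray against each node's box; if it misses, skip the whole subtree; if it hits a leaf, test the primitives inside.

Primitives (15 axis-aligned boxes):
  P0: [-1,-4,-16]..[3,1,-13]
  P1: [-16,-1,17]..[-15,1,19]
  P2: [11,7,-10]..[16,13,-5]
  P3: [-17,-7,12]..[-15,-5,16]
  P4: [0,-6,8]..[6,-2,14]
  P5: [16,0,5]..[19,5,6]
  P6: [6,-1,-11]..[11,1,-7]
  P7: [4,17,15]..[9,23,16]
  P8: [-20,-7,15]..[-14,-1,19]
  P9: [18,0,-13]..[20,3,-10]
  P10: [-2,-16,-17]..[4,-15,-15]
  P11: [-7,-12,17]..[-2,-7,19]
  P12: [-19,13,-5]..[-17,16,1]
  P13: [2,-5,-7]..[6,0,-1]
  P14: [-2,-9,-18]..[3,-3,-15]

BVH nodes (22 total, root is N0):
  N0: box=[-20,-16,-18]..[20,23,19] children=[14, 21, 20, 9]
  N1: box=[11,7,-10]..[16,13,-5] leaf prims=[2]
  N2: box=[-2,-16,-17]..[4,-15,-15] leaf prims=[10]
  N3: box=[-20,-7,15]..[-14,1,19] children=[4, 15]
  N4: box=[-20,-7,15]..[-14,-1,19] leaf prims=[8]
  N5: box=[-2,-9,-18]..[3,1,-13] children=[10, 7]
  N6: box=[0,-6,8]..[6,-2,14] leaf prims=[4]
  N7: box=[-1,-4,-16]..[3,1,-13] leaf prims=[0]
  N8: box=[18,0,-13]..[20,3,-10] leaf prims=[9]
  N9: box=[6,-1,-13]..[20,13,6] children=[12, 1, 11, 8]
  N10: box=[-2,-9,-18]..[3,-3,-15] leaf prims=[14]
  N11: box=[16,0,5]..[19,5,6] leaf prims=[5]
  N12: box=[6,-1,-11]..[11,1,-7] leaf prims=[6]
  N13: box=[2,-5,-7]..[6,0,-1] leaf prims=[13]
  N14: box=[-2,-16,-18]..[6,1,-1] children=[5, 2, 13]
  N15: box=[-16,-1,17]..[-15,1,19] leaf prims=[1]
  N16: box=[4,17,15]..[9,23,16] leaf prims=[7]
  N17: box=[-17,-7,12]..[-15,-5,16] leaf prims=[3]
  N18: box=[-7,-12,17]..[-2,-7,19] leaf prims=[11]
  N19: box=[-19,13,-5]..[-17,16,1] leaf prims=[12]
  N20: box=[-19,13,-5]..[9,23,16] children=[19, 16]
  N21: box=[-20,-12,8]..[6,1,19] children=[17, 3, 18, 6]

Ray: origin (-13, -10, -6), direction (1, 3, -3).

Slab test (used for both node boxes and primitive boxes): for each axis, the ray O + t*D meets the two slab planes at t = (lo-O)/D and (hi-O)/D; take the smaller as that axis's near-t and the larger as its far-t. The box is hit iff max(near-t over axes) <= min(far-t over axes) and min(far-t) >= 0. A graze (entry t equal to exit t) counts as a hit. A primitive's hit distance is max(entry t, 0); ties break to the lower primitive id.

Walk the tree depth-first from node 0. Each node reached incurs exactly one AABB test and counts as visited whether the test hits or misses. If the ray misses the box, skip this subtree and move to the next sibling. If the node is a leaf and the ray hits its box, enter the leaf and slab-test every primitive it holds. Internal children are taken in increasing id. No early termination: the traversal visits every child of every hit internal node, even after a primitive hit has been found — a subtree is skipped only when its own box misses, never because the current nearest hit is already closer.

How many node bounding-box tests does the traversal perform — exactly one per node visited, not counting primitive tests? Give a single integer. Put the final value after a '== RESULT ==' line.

Walk:
N0 x:[-7,33] y:[-2,11] z:[-25/3,4] -> hit [-2,4], descend [9, 14, 20, 21]
  N9 x:[19,33] y:[3,23/3] z:[-4,7/3] -> miss, prune
  N14 x:[11,19] y:[-2,11/3] z:[-5/3,4] -> miss, prune
  N20 x:[-6,22] y:[23/3,11] z:[-22/3,-1/3] -> miss, prune
  N21 x:[-7,19] y:[-2/3,11/3] z:[-25/3,-14/3] -> miss, prune

Summary -> nodes [0, 9, 14, 20, 21]; box-tests=5; leaf-entries=0; first=miss

== RESULT ==
5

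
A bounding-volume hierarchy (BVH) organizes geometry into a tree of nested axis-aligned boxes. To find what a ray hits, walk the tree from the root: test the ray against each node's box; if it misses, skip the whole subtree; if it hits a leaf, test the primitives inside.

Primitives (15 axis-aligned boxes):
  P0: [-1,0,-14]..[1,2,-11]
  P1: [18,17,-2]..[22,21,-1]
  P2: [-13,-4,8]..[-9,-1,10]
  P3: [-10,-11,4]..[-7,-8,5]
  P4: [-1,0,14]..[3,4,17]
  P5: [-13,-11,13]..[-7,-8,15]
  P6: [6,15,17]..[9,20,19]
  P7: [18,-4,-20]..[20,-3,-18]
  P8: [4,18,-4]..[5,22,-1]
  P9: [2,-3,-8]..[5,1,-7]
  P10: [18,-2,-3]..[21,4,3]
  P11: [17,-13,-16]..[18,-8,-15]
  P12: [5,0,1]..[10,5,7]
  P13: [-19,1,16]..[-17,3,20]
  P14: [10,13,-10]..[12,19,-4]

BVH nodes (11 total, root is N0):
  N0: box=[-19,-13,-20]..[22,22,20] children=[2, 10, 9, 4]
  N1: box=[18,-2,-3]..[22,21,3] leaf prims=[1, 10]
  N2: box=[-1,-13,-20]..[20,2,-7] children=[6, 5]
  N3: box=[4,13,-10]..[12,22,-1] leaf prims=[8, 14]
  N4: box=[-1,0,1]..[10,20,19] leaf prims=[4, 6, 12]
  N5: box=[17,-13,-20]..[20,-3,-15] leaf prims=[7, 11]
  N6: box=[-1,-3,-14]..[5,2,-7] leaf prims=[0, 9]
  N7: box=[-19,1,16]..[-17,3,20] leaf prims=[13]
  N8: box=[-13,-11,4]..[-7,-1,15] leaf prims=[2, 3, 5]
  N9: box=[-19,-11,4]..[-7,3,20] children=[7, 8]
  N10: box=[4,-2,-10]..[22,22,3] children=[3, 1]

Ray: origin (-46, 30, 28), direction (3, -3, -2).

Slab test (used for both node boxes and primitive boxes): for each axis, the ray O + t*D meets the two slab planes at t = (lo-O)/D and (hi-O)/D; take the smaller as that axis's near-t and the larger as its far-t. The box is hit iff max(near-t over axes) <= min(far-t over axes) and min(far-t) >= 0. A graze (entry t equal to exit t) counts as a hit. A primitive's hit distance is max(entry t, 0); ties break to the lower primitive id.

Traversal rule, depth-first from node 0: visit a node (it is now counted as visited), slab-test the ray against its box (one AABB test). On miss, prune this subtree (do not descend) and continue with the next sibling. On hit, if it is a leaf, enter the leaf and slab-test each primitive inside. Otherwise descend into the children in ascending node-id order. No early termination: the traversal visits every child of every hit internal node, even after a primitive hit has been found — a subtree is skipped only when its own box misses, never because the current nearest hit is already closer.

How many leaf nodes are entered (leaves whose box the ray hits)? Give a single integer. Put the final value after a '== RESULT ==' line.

Trace the traversal:
N0 x:[9,68/3] y:[8/3,43/3] z:[4,24] -> hit [9,43/3], descend [2, 4, 9, 10]
  N2 x:[15,22] y:[28/3,43/3] z:[35/2,24] -> miss, prune
  N4 x:[15,56/3] y:[10/3,10] z:[9/2,27/2] -> miss, prune
  N9 x:[9,13] y:[9,41/3] z:[4,12] -> hit [9,12], descend [7, 8]
    N7 x:[9,29/3] y:[9,29/3] z:[4,6] -> miss, prune
    N8 x:[11,13] y:[31/3,41/3] z:[13/2,12] -> hit [11,12] leaf, test {P2(miss), P3(miss), P5(miss)}
  N10 x:[50/3,68/3] y:[8/3,32/3] z:[25/2,19] -> miss, prune

Summary -> nodes [0, 2, 4, 9, 7, 8, 10]; box-tests=7; leaf-entries=1; first=miss

== RESULT ==
1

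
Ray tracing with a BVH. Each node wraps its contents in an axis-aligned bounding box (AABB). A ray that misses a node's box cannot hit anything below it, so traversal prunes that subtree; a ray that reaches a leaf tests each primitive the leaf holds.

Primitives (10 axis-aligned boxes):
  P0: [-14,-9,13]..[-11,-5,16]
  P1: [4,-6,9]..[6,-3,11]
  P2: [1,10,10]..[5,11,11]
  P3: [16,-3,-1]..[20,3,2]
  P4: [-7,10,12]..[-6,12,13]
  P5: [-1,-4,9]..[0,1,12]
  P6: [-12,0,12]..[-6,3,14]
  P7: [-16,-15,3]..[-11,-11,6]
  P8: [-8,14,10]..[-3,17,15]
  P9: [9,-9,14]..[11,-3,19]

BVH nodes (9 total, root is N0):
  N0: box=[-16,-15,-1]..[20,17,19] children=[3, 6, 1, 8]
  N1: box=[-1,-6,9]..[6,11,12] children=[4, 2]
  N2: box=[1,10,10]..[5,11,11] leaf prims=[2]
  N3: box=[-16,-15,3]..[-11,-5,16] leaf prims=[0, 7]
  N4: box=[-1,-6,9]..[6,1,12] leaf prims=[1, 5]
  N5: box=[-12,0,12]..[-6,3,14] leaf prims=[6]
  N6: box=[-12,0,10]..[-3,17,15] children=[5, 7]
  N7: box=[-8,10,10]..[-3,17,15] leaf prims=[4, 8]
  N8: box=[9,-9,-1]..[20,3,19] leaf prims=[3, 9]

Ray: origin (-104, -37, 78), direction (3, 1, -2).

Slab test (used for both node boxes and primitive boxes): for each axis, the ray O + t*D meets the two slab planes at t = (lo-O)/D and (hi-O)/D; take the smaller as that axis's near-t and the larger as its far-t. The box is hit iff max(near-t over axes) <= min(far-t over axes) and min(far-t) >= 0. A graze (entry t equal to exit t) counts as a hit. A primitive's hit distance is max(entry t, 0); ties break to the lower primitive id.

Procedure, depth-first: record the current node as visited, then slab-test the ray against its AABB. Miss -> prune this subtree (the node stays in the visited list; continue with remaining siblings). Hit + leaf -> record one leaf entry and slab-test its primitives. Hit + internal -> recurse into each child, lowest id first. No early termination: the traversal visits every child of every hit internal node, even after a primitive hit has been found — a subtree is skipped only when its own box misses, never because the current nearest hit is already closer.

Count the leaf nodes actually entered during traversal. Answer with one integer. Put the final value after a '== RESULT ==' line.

Traverse from the root:
N0 x:[88/3,124/3] y:[22,54] z:[59/2,79/2] -> hit [59/2,79/2], descend [1, 3, 6, 8]
  N1 x:[103/3,110/3] y:[31,48] z:[33,69/2] -> hit [103/3,69/2], descend [2, 4]
    N2 x:[35,109/3] y:[47,48] z:[67/2,34] -> miss, prune
    N4 x:[103/3,110/3] y:[31,38] z:[33,69/2] -> hit [103/3,69/2] leaf, test {P1(miss), P5@t=103/3}
  N3 x:[88/3,31] y:[22,32] z:[31,75/2] -> hit [31,31] leaf, test {P0@t=31, P7(miss)}
  N6 x:[92/3,101/3] y:[37,54] z:[63/2,34] -> miss, prune
  N8 x:[113/3,124/3] y:[28,40] z:[59/2,79/2] -> hit [113/3,79/2] leaf, test {P3(miss), P9(miss)}

Summary -> nodes [0, 1, 2, 4, 3, 6, 8]; box-tests=7; leaf-entries=3; first=P0

== RESULT ==
3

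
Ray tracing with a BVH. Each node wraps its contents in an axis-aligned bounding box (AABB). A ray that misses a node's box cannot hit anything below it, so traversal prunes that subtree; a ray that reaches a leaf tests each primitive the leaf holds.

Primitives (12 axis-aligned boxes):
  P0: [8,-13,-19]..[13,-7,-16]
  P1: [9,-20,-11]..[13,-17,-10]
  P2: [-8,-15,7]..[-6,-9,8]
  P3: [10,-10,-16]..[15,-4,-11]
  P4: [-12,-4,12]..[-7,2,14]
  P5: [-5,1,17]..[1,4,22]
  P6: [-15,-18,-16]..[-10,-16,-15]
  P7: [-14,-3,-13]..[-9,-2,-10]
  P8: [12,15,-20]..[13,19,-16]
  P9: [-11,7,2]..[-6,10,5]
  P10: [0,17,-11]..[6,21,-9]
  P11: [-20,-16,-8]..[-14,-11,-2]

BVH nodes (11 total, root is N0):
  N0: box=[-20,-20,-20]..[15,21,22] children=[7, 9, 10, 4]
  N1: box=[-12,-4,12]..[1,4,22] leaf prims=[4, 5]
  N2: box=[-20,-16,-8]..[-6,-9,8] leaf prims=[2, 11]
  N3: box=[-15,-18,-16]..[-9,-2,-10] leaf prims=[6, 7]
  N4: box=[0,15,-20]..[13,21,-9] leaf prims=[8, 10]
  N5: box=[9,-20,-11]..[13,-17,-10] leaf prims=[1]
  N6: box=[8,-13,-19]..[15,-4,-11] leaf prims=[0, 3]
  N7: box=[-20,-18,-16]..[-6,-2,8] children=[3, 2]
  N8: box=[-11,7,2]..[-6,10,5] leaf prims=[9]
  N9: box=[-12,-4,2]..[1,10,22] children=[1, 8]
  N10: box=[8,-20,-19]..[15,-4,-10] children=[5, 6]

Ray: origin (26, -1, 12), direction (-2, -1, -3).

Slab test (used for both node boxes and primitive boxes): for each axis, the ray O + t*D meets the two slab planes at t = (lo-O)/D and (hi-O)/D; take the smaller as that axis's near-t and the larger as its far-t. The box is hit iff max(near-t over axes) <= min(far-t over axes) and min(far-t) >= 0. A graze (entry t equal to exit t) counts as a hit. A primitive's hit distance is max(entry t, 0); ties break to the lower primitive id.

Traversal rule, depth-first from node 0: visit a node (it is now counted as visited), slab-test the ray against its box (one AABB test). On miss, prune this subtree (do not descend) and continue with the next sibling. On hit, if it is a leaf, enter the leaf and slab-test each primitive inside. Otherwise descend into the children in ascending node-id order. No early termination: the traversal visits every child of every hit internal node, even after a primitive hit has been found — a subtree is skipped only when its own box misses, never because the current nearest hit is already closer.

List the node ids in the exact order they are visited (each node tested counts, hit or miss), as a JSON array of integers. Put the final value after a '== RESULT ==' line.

Walk:
N0 x:[11/2,23] y:[-22,19] z:[-10/3,32/3] -> hit [11/2,32/3], descend [4, 7, 9, 10]
  N4 x:[13/2,13] y:[-22,-16] z:[7,32/3] -> miss, prune
  N7 x:[16,23] y:[1,17] z:[4/3,28/3] -> miss, prune
  N9 x:[25/2,19] y:[-11,3] z:[-10/3,10/3] -> miss, prune
  N10 x:[11/2,9] y:[3,19] z:[22/3,31/3] -> hit [22/3,9], descend [5, 6]
    N5 x:[13/2,17/2] y:[16,19] z:[22/3,23/3] -> miss, prune
    N6 x:[11/2,9] y:[3,12] z:[23/3,31/3] -> hit [23/3,9] leaf, test {P0(miss), P3@t=23/3}

Summary -> nodes [0, 4, 7, 9, 10, 5, 6]; box-tests=7; leaf-entries=1; first=P3

== RESULT ==
[0, 4, 7, 9, 10, 5, 6]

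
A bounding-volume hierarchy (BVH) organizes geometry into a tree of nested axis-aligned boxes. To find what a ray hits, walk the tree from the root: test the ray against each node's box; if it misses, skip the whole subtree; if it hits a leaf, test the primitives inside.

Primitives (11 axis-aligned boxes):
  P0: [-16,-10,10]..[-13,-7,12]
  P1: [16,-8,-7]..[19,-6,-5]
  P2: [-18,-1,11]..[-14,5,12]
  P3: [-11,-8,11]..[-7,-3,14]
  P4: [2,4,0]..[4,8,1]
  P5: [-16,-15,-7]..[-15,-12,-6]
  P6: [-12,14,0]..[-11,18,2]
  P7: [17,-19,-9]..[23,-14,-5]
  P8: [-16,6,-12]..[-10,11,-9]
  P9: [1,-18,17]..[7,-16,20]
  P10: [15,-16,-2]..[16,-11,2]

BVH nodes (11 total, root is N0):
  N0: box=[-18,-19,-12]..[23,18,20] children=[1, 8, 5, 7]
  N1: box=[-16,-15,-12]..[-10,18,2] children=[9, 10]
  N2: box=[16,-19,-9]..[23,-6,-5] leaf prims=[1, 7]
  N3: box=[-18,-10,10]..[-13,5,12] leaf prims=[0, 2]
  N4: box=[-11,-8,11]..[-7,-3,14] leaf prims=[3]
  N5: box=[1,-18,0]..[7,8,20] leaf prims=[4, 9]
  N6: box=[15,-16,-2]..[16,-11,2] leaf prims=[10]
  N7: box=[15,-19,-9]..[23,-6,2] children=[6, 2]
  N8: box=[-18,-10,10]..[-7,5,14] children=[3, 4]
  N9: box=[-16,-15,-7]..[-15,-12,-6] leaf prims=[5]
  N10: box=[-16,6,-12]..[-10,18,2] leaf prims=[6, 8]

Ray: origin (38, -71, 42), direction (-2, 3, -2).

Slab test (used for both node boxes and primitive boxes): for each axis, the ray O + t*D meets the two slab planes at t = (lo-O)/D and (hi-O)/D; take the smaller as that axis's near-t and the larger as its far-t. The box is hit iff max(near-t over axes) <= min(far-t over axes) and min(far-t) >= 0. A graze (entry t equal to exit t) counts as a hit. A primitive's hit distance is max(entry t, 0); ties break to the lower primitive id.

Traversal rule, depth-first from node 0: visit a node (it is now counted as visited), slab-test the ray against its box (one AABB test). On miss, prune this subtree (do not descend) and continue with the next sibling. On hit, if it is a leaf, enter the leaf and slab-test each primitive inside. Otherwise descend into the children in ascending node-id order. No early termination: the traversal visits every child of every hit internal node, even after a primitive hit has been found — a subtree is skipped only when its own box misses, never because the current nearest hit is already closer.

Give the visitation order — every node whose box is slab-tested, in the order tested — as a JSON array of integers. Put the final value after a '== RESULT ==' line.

Trace the traversal:
N0 x:[15/2,28] y:[52/3,89/3] z:[11,27] -> hit [52/3,27], descend [1, 5, 7, 8]
  N1 x:[24,27] y:[56/3,89/3] z:[20,27] -> hit [24,27], descend [9, 10]
    N9 x:[53/2,27] y:[56/3,59/3] z:[24,49/2] -> miss, prune
    N10 x:[24,27] y:[77/3,89/3] z:[20,27] -> hit [77/3,27] leaf, test {P6(miss), P8@t=77/3}
  N5 x:[31/2,37/2] y:[53/3,79/3] z:[11,21] -> hit [53/3,37/2] leaf, test {P4(miss), P9(miss)}
  N7 x:[15/2,23/2] y:[52/3,65/3] z:[20,51/2] -> miss, prune
  N8 x:[45/2,28] y:[61/3,76/3] z:[14,16] -> miss, prune

order=[0, 1, 9, 10, 5, 7, 8]  |boxes|=7  |leaves|=2  hit=P8

== RESULT ==
[0, 1, 9, 10, 5, 7, 8]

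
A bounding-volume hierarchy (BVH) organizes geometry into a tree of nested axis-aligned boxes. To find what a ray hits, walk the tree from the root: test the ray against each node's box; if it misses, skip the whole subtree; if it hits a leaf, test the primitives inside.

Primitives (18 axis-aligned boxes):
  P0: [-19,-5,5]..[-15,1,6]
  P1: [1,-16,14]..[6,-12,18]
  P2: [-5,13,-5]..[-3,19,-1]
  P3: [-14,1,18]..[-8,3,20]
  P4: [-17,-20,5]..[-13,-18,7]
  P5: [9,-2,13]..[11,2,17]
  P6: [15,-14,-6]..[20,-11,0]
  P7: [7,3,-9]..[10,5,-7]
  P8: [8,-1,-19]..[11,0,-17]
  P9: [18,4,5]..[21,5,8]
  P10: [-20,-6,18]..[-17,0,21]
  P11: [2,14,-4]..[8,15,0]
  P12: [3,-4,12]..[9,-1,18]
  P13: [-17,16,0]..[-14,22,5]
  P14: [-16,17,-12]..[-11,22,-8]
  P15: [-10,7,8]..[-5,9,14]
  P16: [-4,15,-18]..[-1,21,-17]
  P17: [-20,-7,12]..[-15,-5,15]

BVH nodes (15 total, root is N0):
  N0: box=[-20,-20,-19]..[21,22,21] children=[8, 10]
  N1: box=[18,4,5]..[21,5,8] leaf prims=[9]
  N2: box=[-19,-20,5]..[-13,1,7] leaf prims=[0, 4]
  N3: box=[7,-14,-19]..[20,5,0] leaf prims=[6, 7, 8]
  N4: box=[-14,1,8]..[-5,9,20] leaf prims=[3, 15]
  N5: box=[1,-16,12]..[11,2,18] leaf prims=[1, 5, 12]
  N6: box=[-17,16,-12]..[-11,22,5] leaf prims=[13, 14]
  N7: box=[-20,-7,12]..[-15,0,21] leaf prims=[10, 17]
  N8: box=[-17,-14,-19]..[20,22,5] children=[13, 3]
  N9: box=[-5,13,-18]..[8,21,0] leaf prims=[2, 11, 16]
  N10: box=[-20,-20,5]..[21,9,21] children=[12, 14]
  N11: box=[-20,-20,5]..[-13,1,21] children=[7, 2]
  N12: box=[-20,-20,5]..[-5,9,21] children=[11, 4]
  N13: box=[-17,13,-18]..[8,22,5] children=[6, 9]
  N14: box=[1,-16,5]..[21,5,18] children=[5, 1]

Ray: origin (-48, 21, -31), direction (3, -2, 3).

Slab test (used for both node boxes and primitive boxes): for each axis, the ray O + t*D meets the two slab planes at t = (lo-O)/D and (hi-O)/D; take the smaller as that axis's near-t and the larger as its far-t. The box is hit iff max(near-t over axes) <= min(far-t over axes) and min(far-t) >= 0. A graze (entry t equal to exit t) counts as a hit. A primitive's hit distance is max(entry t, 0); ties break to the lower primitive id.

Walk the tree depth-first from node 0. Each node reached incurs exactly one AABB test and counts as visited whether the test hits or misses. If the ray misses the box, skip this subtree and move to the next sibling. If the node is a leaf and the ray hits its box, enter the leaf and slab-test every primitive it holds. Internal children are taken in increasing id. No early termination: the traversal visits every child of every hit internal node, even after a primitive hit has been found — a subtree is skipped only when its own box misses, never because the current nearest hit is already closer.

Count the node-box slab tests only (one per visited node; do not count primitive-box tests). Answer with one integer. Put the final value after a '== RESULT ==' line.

Walk:
N0 x:[28/3,23] y:[-1/2,41/2] z:[4,52/3] -> hit [28/3,52/3], descend [8, 10]
  N8 x:[31/3,68/3] y:[-1/2,35/2] z:[4,12] -> hit [31/3,12], descend [3, 13]
    N3 x:[55/3,68/3] y:[8,35/2] z:[4,31/3] -> miss, prune
    N13 x:[31/3,56/3] y:[-1/2,4] z:[13/3,12] -> miss, prune
  N10 x:[28/3,23] y:[6,41/2] z:[12,52/3] -> hit [12,52/3], descend [12, 14]
    N12 x:[28/3,43/3] y:[6,41/2] z:[12,52/3] -> hit [12,43/3], descend [4, 11]
      N4 x:[34/3,43/3] y:[6,10] z:[13,17] -> miss, prune
      N11 x:[28/3,35/3] y:[10,41/2] z:[12,52/3] -> miss, prune
    N14 x:[49/3,23] y:[8,37/2] z:[12,49/3] -> hit [49/3,49/3], descend [1, 5]
      N1 x:[22,23] y:[8,17/2] z:[12,13] -> miss, prune
      N5 x:[49/3,59/3] y:[19/2,37/2] z:[43/3,49/3] -> hit [49/3,49/3] leaf, test {P1(miss), P5(miss), P12(miss)}

Summary -> nodes [0, 8, 3, 13, 10, 12, 4, 11, 14, 1, 5]; box-tests=11; leaf-entries=1; first=miss

== RESULT ==
11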